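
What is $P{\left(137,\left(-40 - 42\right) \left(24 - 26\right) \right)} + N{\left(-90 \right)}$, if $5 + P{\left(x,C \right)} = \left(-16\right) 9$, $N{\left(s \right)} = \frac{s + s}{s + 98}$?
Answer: $- \frac{343}{2} \approx -171.5$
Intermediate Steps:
$N{\left(s \right)} = \frac{2 s}{98 + s}$
$P{\left(x,C \right)} = -149$ ($P{\left(x,C \right)} = -5 - 144 = -149$)
$P{\left(137,\left(-40 - 42\right) \left(24 - 26\right) \right)} + N{\left(-90 \right)} = -149 + 2 \left(-90\right) \frac{1}{98 - 90} = -149 + 2 \left(-90\right) \frac{1}{8} = -149 - \frac{45}{2} = - \frac{343}{2}$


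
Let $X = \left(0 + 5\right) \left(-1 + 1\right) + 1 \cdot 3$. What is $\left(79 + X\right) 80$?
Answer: $6560$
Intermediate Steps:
$X = 3$ ($X = 5 \cdot 0 + 3 = 0 + 3 = 3$)
$\left(79 + X\right) 80 = \left(79 + 3\right) 80 = 82 \cdot 80 = 6560$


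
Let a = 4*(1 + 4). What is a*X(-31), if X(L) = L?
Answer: -620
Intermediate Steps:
a = 20 (a = 4*5 = 20)
a*X(-31) = 20*(-31) = -620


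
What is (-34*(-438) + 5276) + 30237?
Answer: 50405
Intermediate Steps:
(-34*(-438) + 5276) + 30237 = (14892 + 5276) + 30237 = 20168 + 30237 = 50405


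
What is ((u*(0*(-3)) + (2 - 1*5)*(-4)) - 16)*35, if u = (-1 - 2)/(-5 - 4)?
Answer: -140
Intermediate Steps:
u = ⅓ (u = -3/(-9) = -3*(-⅑) = ⅓ ≈ 0.33333)
((u*(0*(-3)) + (2 - 1*5)*(-4)) - 16)*35 = (((0*(-3))/3 + (2 - 1*5)*(-4)) - 16)*35 = (((⅓)*0 + (2 - 5)*(-4)) - 16)*35 = ((0 - 3*(-4)) - 16)*35 = ((0 + 12) - 16)*35 = (12 - 16)*35 = -4*35 = -140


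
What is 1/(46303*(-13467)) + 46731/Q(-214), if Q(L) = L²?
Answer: 29139699188435/28556668295796 ≈ 1.0204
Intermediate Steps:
1/(46303*(-13467)) + 46731/Q(-214) = 1/(46303*(-13467)) + 46731/((-214)²) = (1/46303)*(-1/13467) + 46731/45796 = -1/623562501 + 46731*(1/45796) = -1/623562501 + 46731/45796 = 29139699188435/28556668295796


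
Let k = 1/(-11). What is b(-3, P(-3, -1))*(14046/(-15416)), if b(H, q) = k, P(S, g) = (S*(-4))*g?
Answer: 7023/84788 ≈ 0.082830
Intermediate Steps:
P(S, g) = -4*S*g (P(S, g) = (-4*S)*g = -4*S*g)
k = -1/11 ≈ -0.090909
b(H, q) = -1/11
b(-3, P(-3, -1))*(14046/(-15416)) = -14046/(11*(-15416)) = -14046*(-1)/(11*15416) = -1/11*(-7023/7708) = 7023/84788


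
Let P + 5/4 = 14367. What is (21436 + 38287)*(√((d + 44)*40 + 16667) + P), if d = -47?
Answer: 3431862749/4 + 59723*√16547 ≈ 8.6565e+8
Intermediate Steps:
P = 57463/4 (P = -5/4 + 14367 = 57463/4 ≈ 14366.)
(21436 + 38287)*(√((d + 44)*40 + 16667) + P) = (21436 + 38287)*(√((-47 + 44)*40 + 16667) + 57463/4) = 59723*(√(-3*40 + 16667) + 57463/4) = 59723*(√(-120 + 16667) + 57463/4) = 59723*(√16547 + 57463/4) = 59723*(57463/4 + √16547) = 3431862749/4 + 59723*√16547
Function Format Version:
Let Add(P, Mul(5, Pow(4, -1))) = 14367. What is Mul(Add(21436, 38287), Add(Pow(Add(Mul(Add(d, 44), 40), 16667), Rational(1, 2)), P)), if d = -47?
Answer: Add(Rational(3431862749, 4), Mul(59723, Pow(16547, Rational(1, 2)))) ≈ 8.6565e+8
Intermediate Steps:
P = Rational(57463, 4) (P = Add(Rational(-5, 4), 14367) = Rational(57463, 4) ≈ 14366.)
Mul(Add(21436, 38287), Add(Pow(Add(Mul(Add(d, 44), 40), 16667), Rational(1, 2)), P)) = Mul(Add(21436, 38287), Add(Pow(Add(Mul(Add(-47, 44), 40), 16667), Rational(1, 2)), Rational(57463, 4))) = Mul(59723, Add(Pow(Add(Mul(-3, 40), 16667), Rational(1, 2)), Rational(57463, 4))) = Mul(59723, Add(Pow(Add(-120, 16667), Rational(1, 2)), Rational(57463, 4))) = Mul(59723, Add(Pow(16547, Rational(1, 2)), Rational(57463, 4))) = Mul(59723, Add(Rational(57463, 4), Pow(16547, Rational(1, 2)))) = Add(Rational(3431862749, 4), Mul(59723, Pow(16547, Rational(1, 2))))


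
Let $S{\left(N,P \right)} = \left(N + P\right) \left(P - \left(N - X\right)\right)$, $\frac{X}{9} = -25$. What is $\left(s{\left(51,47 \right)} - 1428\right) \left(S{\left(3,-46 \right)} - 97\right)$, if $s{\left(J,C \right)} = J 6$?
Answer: $-13110570$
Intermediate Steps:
$X = -225$ ($X = 9 \left(-25\right) = -225$)
$S{\left(N,P \right)} = \left(N + P\right) \left(-225 + P - N\right)$ ($S{\left(N,P \right)} = \left(N + P\right) \left(P - \left(225 + N\right)\right) = \left(N + P\right) \left(-225 + P - N\right)$)
$s{\left(J,C \right)} = 6 J$
$\left(s{\left(51,47 \right)} - 1428\right) \left(S{\left(3,-46 \right)} - 97\right) = \left(6 \cdot 51 - 1428\right) \left(\left(\left(-46\right)^{2} - 3^{2} - 675 - -10350\right) - 97\right) = \left(306 - 1428\right) \left(\left(2116 - 9 - 675 + 10350\right) - 97\right) = - 1122 \left(\left(2116 - 9 - 675 + 10350\right) - 97\right) = - 1122 \left(11782 - 97\right) = \left(-1122\right) 11685 = -13110570$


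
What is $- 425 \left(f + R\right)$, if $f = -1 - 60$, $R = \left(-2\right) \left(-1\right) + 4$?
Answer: $23375$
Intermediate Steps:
$R = 6$ ($R = 2 + 4 = 6$)
$f = -61$ ($f = -1 - 60 = -61$)
$- 425 \left(f + R\right) = - 425 \left(-61 + 6\right) = \left(-425\right) \left(-55\right) = 23375$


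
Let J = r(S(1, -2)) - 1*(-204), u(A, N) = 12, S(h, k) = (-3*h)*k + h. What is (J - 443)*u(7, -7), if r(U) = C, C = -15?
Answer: -3048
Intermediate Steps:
S(h, k) = h - 3*h*k (S(h, k) = -3*h*k + h = h - 3*h*k)
r(U) = -15
J = 189 (J = -15 - 1*(-204) = -15 + 204 = 189)
(J - 443)*u(7, -7) = (189 - 443)*12 = -254*12 = -3048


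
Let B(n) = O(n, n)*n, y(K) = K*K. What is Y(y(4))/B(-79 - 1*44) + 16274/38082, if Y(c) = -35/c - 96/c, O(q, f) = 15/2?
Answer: 40865497/93681720 ≈ 0.43622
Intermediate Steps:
y(K) = K²
O(q, f) = 15/2 (O(q, f) = 15*(½) = 15/2)
Y(c) = -131/c
B(n) = 15*n/2
Y(y(4))/B(-79 - 1*44) + 16274/38082 = (-131/(4²))/((15*(-79 - 1*44)/2)) + 16274/38082 = (-131/16)/((15*(-79 - 44)/2)) + 16274*(1/38082) = (-131*1/16)/(((15/2)*(-123))) + 8137/19041 = -131/(16*(-1845/2)) + 8137/19041 = -131/16*(-2/1845) + 8137/19041 = 131/14760 + 8137/19041 = 40865497/93681720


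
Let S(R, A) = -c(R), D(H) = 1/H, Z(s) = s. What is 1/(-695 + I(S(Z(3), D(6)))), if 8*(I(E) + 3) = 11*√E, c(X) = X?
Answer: -44672/31181419 - 88*I*√3/31181419 ≈ -0.0014326 - 4.8882e-6*I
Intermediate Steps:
S(R, A) = -R
I(E) = -3 + 11*√E/8 (I(E) = -3 + (11*√E)/8 = -3 + 11*√E/8)
1/(-695 + I(S(Z(3), D(6)))) = 1/(-695 + (-3 + 11*√(-1*3)/8)) = 1/(-695 + (-3 + 11*√(-3)/8)) = 1/(-695 + (-3 + 11*(I*√3)/8)) = 1/(-695 + (-3 + 11*I*√3/8)) = 1/(-698 + 11*I*√3/8)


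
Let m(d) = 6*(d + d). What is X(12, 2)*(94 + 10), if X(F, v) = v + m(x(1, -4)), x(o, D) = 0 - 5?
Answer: -6032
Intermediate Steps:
x(o, D) = -5
m(d) = 12*d (m(d) = 6*(2*d) = 12*d)
X(F, v) = -60 + v (X(F, v) = v + 12*(-5) = v - 60 = -60 + v)
X(12, 2)*(94 + 10) = (-60 + 2)*(94 + 10) = -58*104 = -6032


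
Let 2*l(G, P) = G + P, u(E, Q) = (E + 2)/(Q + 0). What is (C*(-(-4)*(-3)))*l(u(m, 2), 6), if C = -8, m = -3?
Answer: 264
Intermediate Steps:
u(E, Q) = (2 + E)/Q
l(G, P) = G/2 + P/2 (l(G, P) = (G + P)/2 = G/2 + P/2)
(C*(-(-4)*(-3)))*l(u(m, 2), 6) = (-(-8)*(-4*(-3)))*(((2 - 3)/2)/2 + (1/2)*6) = (-(-8)*12)*(((1/2)*(-1))/2 + 3) = (-8*(-12))*((1/2)*(-1/2) + 3) = 96*(-1/4 + 3) = 96*(11/4) = 264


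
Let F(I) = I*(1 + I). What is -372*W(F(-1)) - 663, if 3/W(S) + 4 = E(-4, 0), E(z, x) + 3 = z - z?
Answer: -3525/7 ≈ -503.57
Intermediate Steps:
E(z, x) = -3 (E(z, x) = -3 + (z - z) = -3 + 0 = -3)
W(S) = -3/7 (W(S) = 3/(-4 - 3) = 3/(-7) = 3*(-⅐) = -3/7)
-372*W(F(-1)) - 663 = -372*(-3/7) - 663 = 1116/7 - 663 = -3525/7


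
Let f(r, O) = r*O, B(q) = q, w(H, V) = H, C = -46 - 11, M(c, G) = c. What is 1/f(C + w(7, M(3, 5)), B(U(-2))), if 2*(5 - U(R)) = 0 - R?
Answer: -1/200 ≈ -0.0050000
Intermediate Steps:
C = -57
U(R) = 5 + R/2 (U(R) = 5 - (0 - R)/2 = 5 - (-1)*R/2 = 5 + R/2)
f(r, O) = O*r
1/f(C + w(7, M(3, 5)), B(U(-2))) = 1/((5 + (½)*(-2))*(-57 + 7)) = 1/((5 - 1)*(-50)) = 1/(4*(-50)) = 1/(-200) = -1/200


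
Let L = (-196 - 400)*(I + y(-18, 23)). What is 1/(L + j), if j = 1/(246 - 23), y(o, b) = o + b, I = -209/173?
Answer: -38579/87187475 ≈ -0.00044248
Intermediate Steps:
I = -209/173 (I = -209*1/173 = -209/173 ≈ -1.2081)
y(o, b) = b + o
L = -390976/173 (L = (-196 - 400)*(-209/173 + (23 - 18)) = -596*(-209/173 + 5) = -596*656/173 = -390976/173 ≈ -2260.0)
j = 1/223 ≈ 0.0044843
1/(L + j) = 1/(-390976/173 + 1/223) = 1/(-87187475/38579) = -38579/87187475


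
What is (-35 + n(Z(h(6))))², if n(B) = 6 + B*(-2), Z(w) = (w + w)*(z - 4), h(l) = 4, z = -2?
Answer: 4489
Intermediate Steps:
Z(w) = -12*w (Z(w) = (w + w)*(-2 - 4) = (2*w)*(-6) = -12*w)
n(B) = 6 - 2*B
(-35 + n(Z(h(6))))² = (-35 + (6 - (-24)*4))² = (-35 + (6 - 2*(-48)))² = (-35 + (6 + 96))² = (-35 + 102)² = 67² = 4489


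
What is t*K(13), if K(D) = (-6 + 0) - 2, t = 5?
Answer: -40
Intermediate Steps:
K(D) = -8 (K(D) = -6 - 2 = -8)
t*K(13) = 5*(-8) = -40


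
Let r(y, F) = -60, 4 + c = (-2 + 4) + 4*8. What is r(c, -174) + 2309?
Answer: 2249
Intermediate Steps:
c = 30 (c = -4 + ((-2 + 4) + 4*8) = -4 + (2 + 32) = -4 + 34 = 30)
r(c, -174) + 2309 = -60 + 2309 = 2249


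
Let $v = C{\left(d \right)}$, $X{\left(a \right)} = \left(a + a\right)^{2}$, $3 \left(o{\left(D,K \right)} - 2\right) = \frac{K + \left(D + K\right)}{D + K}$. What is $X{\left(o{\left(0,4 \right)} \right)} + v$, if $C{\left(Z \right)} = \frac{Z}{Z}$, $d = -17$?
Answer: $\frac{265}{9} \approx 29.444$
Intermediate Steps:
$o{\left(D,K \right)} = 2 + \frac{D + 2 K}{3 \left(D + K\right)}$ ($o{\left(D,K \right)} = 2 + \frac{\left(K + \left(D + K\right)\right) \frac{1}{D + K}}{3} = 2 + \frac{\left(D + 2 K\right) \frac{1}{D + K}}{3} = 2 + \frac{\frac{1}{D + K} \left(D + 2 K\right)}{3} = 2 + \frac{D + 2 K}{3 \left(D + K\right)}$)
$C{\left(Z \right)} = 1$
$X{\left(a \right)} = 4 a^{2}$ ($X{\left(a \right)} = \left(2 a\right)^{2} = 4 a^{2}$)
$v = 1$
$X{\left(o{\left(0,4 \right)} \right)} + v = 4 \left(\frac{7 \cdot 0 + 8 \cdot 4}{3 \left(0 + 4\right)}\right)^{2} + 1 = 4 \left(\frac{0 + 32}{3 \cdot 4}\right)^{2} + 1 = 4 \left(\frac{1}{3} \cdot \frac{1}{4} \cdot 32\right)^{2} + 1 = 4 \left(\frac{8}{3}\right)^{2} + 1 = 4 \cdot \frac{64}{9} + 1 = \frac{256}{9} + 1 = \frac{265}{9}$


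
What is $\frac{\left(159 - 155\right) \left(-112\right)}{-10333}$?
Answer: $\frac{448}{10333} \approx 0.043356$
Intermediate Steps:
$\frac{\left(159 - 155\right) \left(-112\right)}{-10333} = 4 \left(-112\right) \left(- \frac{1}{10333}\right) = \left(-448\right) \left(- \frac{1}{10333}\right) = \frac{448}{10333}$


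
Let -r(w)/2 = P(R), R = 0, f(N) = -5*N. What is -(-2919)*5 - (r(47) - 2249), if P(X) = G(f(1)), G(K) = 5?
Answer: 16854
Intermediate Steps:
P(X) = 5
r(w) = -10 (r(w) = -2*5 = -10)
-(-2919)*5 - (r(47) - 2249) = -(-2919)*5 - (-10 - 2249) = -973*(-15) - 1*(-2259) = 14595 + 2259 = 16854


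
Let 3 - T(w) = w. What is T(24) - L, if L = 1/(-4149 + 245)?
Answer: -81983/3904 ≈ -21.000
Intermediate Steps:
T(w) = 3 - w
L = -1/3904 (L = 1/(-3904) = -1/3904 ≈ -0.00025615)
T(24) - L = (3 - 1*24) - 1*(-1/3904) = (3 - 24) + 1/3904 = -21 + 1/3904 = -81983/3904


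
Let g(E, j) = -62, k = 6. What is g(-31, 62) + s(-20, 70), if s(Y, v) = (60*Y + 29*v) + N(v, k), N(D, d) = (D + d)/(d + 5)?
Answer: 8524/11 ≈ 774.91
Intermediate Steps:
N(D, d) = (D + d)/(5 + d)
s(Y, v) = 6/11 + 60*Y + 320*v/11 (s(Y, v) = (60*Y + 29*v) + (v + 6)/(5 + 6) = (29*v + 60*Y) + (6 + v)/11 = (29*v + 60*Y) + (6/11 + v/11) = 6/11 + 60*Y + 320*v/11)
g(-31, 62) + s(-20, 70) = -62 + (6/11 + 60*(-20) + (320/11)*70) = -62 + (6/11 - 1200 + 22400/11) = -62 + 9206/11 = 8524/11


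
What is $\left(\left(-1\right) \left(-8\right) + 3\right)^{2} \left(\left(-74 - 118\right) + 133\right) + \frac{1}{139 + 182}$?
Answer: $- \frac{2291618}{321} \approx -7139.0$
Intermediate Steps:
$\left(\left(-1\right) \left(-8\right) + 3\right)^{2} \left(\left(-74 - 118\right) + 133\right) + \frac{1}{139 + 182} = \left(8 + 3\right)^{2} \left(\left(-74 - 118\right) + 133\right) + \frac{1}{321} = 11^{2} \left(-192 + 133\right) + \frac{1}{321} = 121 \left(-59\right) + \frac{1}{321} = -7139 + \frac{1}{321} = - \frac{2291618}{321}$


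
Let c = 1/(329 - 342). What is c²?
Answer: 1/169 ≈ 0.0059172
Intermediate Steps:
c = -1/13 (c = 1/(-13) = -1/13 ≈ -0.076923)
c² = (-1/13)² = 1/169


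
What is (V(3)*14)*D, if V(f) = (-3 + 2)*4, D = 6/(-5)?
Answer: 336/5 ≈ 67.200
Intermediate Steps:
D = -6/5 (D = -⅕*6 = -6/5 ≈ -1.2000)
V(f) = -4 (V(f) = -1*4 = -4)
(V(3)*14)*D = -4*14*(-6/5) = -56*(-6/5) = 336/5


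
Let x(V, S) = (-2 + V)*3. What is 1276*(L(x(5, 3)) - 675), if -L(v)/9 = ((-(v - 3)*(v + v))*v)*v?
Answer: 99600732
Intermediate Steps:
x(V, S) = -6 + 3*V
L(v) = 18*v³*(-3 + v) (L(v) = -9*(-(v - 3)*(v + v))*v*v = -9*(-(-3 + v)*2*v)*v*v = -9*(-2*v*(-3 + v))*v*v = -9*(-2*v²*(-3 + v))*v = -(-18)*v³*(-3 + v) = 18*v³*(-3 + v))
1276*(L(x(5, 3)) - 675) = 1276*(18*(-6 + 3*5)³*(-3 + (-6 + 3*5)) - 675) = 1276*(18*(-6 + 15)³*(-3 + (-6 + 15)) - 675) = 1276*(18*9³*(-3 + 9) - 675) = 1276*(18*729*6 - 675) = 1276*(78732 - 675) = 1276*78057 = 99600732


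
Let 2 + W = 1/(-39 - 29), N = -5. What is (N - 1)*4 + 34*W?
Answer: -185/2 ≈ -92.500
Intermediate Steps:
W = -137/68 (W = -2 + 1/(-39 - 29) = -2 + 1/(-68) = -2 - 1/68 = -137/68 ≈ -2.0147)
(N - 1)*4 + 34*W = (-5 - 1)*4 + 34*(-137/68) = -6*4 - 137/2 = -24 - 137/2 = -185/2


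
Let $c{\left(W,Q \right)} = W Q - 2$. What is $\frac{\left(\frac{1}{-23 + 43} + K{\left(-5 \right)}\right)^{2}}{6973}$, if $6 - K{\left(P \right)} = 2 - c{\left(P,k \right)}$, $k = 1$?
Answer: $\frac{3481}{2789200} \approx 0.001248$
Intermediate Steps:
$c{\left(W,Q \right)} = -2 + Q W$ ($c{\left(W,Q \right)} = Q W - 2 = -2 + Q W$)
$K{\left(P \right)} = 2 + P$ ($K{\left(P \right)} = 6 - \left(2 - \left(-2 + 1 P\right)\right) = 6 - \left(2 - \left(-2 + P\right)\right) = 6 - \left(4 - P\right) = 6 + \left(-4 + P\right) = 2 + P$)
$\frac{\left(\frac{1}{-23 + 43} + K{\left(-5 \right)}\right)^{2}}{6973} = \frac{\left(\frac{1}{-23 + 43} + \left(2 - 5\right)\right)^{2}}{6973} = \left(\frac{1}{20} - 3\right)^{2} \cdot \frac{1}{6973} = \left(- \frac{59}{20}\right)^{2} \cdot \frac{1}{6973} = \frac{3481}{400} \cdot \frac{1}{6973} = \frac{3481}{2789200}$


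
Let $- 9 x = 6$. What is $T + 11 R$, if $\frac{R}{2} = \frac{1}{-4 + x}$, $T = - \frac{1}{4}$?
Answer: $- \frac{139}{28} \approx -4.9643$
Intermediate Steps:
$x = - \frac{2}{3}$ ($x = \left(- \frac{1}{9}\right) 6 = - \frac{2}{3} \approx -0.66667$)
$T = - \frac{1}{4} \approx -0.25$
$R = - \frac{3}{7}$ ($R = \frac{2}{-4 - \frac{2}{3}} = \frac{2}{- \frac{14}{3}} = 2 \left(- \frac{3}{14}\right) = - \frac{3}{7} \approx -0.42857$)
$T + 11 R = - \frac{1}{4} + 11 \left(- \frac{3}{7}\right) = - \frac{1}{4} - \frac{33}{7} = - \frac{139}{28}$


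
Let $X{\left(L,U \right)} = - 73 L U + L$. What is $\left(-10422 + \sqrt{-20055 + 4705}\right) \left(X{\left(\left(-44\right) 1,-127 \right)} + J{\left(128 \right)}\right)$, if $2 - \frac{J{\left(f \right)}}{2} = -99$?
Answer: $4249737252 - 2038830 i \sqrt{614} \approx 4.2497 \cdot 10^{9} - 5.052 \cdot 10^{7} i$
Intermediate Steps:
$J{\left(f \right)} = 202$ ($J{\left(f \right)} = 4 - -198 = 4 + 198 = 202$)
$X{\left(L,U \right)} = L - 73 L U$ ($X{\left(L,U \right)} = - 73 L U + L = L - 73 L U$)
$\left(-10422 + \sqrt{-20055 + 4705}\right) \left(X{\left(\left(-44\right) 1,-127 \right)} + J{\left(128 \right)}\right) = \left(-10422 + \sqrt{-20055 + 4705}\right) \left(\left(-44\right) 1 \left(1 - -9271\right) + 202\right) = \left(-10422 + \sqrt{-15350}\right) \left(- 44 \left(1 + 9271\right) + 202\right) = \left(-10422 + 5 i \sqrt{614}\right) \left(\left(-44\right) 9272 + 202\right) = \left(-10422 + 5 i \sqrt{614}\right) \left(-407968 + 202\right) = \left(-10422 + 5 i \sqrt{614}\right) \left(-407766\right) = 4249737252 - 2038830 i \sqrt{614}$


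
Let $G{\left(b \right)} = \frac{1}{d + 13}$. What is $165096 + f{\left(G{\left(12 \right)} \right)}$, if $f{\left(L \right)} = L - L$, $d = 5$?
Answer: $165096$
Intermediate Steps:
$G{\left(b \right)} = \frac{1}{18}$ ($G{\left(b \right)} = \frac{1}{5 + 13} = \frac{1}{18}$)
$f{\left(L \right)} = 0$
$165096 + f{\left(G{\left(12 \right)} \right)} = 165096 + 0 = 165096$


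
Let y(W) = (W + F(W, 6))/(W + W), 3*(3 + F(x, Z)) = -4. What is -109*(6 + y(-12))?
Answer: -52429/72 ≈ -728.18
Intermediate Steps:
F(x, Z) = -13/3 (F(x, Z) = -3 + (⅓)*(-4) = -3 - 4/3 = -13/3)
y(W) = (-13/3 + W)/(2*W) (y(W) = (W - 13/3)/(W + W) = (-13/3 + W)/((2*W)) = (-13/3 + W)*(1/(2*W)) = (-13/3 + W)/(2*W))
-109*(6 + y(-12)) = -109*(6 + (⅙)*(-13 + 3*(-12))/(-12)) = -109*(6 + (⅙)*(-1/12)*(-13 - 36)) = -109*(6 + (⅙)*(-1/12)*(-49)) = -109*(6 + 49/72) = -109*481/72 = -52429/72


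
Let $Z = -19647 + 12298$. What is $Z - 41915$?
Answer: $-49264$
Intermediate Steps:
$Z = -7349$
$Z - 41915 = -7349 - 41915 = -49264$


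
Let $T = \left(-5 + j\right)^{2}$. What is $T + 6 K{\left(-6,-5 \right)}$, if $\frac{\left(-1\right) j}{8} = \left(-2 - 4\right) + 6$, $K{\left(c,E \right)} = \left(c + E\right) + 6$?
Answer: $-5$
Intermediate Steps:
$K{\left(c,E \right)} = 6 + E + c$ ($K{\left(c,E \right)} = \left(E + c\right) + 6 = 6 + E + c$)
$j = 0$ ($j = - 8 \left(\left(-2 - 4\right) + 6\right) = - 8 \left(-6 + 6\right) = \left(-8\right) 0 = 0$)
$T = 25$ ($T = \left(-5 + 0\right)^{2} = \left(-5\right)^{2} = 25$)
$T + 6 K{\left(-6,-5 \right)} = 25 + 6 \left(6 - 5 - 6\right) = 25 + 6 \left(-5\right) = 25 - 30 = -5$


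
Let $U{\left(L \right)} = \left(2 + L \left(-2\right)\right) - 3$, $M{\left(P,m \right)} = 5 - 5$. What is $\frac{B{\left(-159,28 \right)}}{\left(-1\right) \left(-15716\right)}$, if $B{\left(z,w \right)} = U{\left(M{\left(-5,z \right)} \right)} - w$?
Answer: $- \frac{29}{15716} \approx -0.0018453$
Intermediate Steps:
$M{\left(P,m \right)} = 0$ ($M{\left(P,m \right)} = 5 - 5 = 0$)
$U{\left(L \right)} = -1 - 2 L$ ($U{\left(L \right)} = \left(2 - 2 L\right) - 3 = -1 - 2 L$)
$B{\left(z,w \right)} = -1 - w$ ($B{\left(z,w \right)} = \left(-1 - 0\right) - w = \left(-1 + 0\right) - w = -1 - w$)
$\frac{B{\left(-159,28 \right)}}{\left(-1\right) \left(-15716\right)} = \frac{-1 - 28}{\left(-1\right) \left(-15716\right)} = \frac{-1 - 28}{15716} = \left(-29\right) \frac{1}{15716} = - \frac{29}{15716}$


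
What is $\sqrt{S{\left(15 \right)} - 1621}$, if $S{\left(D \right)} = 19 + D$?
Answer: $23 i \sqrt{3} \approx 39.837 i$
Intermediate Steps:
$\sqrt{S{\left(15 \right)} - 1621} = \sqrt{\left(19 + 15\right) - 1621} = \sqrt{34 - 1621} = \sqrt{-1587} = 23 i \sqrt{3}$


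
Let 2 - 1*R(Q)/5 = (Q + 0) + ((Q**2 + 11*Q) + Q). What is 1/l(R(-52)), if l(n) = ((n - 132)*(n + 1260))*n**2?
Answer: 1/9340594548586000 ≈ 1.0706e-16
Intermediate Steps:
R(Q) = 10 - 65*Q - 5*Q**2 (R(Q) = 10 - 5*((Q + 0) + ((Q**2 + 11*Q) + Q)) = 10 - 5*(Q + (Q**2 + 12*Q)) = 10 - 5*(Q**2 + 13*Q) = 10 + (-65*Q - 5*Q**2) = 10 - 65*Q - 5*Q**2)
l(n) = n**2*(-132 + n)*(1260 + n) (l(n) = ((-132 + n)*(1260 + n))*n**2 = n**2*(-132 + n)*(1260 + n))
1/l(R(-52)) = 1/((10 - 65*(-52) - 5*(-52)**2)**2*(-166320 + (10 - 65*(-52) - 5*(-52)**2)**2 + 1128*(10 - 65*(-52) - 5*(-52)**2))) = 1/((10 + 3380 - 5*2704)**2*(-166320 + (10 + 3380 - 5*2704)**2 + 1128*(10 + 3380 - 5*2704))) = 1/((10 + 3380 - 13520)**2*(-166320 + (10 + 3380 - 13520)**2 + 1128*(10 + 3380 - 13520))) = 1/((-10130)**2*(-166320 + (-10130)**2 + 1128*(-10130))) = 1/(102616900*(-166320 + 102616900 - 11426640)) = 1/(102616900*91023940) = 1/9340594548586000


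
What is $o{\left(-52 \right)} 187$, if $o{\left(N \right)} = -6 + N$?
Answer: $-10846$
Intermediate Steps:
$o{\left(-52 \right)} 187 = \left(-6 - 52\right) 187 = \left(-58\right) 187 = -10846$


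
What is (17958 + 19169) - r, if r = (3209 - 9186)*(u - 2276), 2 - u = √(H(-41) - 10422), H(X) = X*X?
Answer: -13554571 - 5977*I*√8741 ≈ -1.3555e+7 - 5.5881e+5*I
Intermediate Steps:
H(X) = X²
u = 2 - I*√8741 (u = 2 - √((-41)² - 10422) = 2 - √(1681 - 10422) = 2 - √(-8741) = 2 - I*√8741 ≈ 2.0 - 93.493*I)
r = 13591698 + 5977*I*√8741 (r = (3209 - 9186)*((2 - I*√8741) - 2276) = -5977*(-2274 - I*√8741) = 13591698 + 5977*I*√8741 ≈ 1.3592e+7 + 5.5881e+5*I)
(17958 + 19169) - r = (17958 + 19169) - (13591698 + 5977*I*√8741) = 37127 + (-13591698 - 5977*I*√8741) = -13554571 - 5977*I*√8741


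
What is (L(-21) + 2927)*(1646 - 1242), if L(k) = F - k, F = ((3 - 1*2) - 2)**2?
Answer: 1191396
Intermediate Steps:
F = 1 (F = ((3 - 2) - 2)**2 = (1 - 2)**2 = (-1)**2 = 1)
L(k) = 1 - k
(L(-21) + 2927)*(1646 - 1242) = ((1 - 1*(-21)) + 2927)*(1646 - 1242) = ((1 + 21) + 2927)*404 = (22 + 2927)*404 = 2949*404 = 1191396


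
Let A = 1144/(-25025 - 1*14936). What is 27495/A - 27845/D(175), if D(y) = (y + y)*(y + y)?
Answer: -517669901893/539000 ≈ -9.6043e+5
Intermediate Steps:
D(y) = 4*y² (D(y) = (2*y)*(2*y) = 4*y²)
A = -1144/39961 (A = 1144/(-25025 - 14936) = 1144/(-39961) = 1144*(-1/39961) = -1144/39961 ≈ -0.028628)
27495/A - 27845/D(175) = 27495/(-1144/39961) - 27845/(4*175²) = 27495*(-39961/1144) - 27845/(4*30625) = -84517515/88 - 27845/122500 = -84517515/88 - 27845*1/122500 = -84517515/88 - 5569/24500 = -517669901893/539000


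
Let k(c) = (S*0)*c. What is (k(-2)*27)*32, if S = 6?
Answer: 0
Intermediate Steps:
k(c) = 0 (k(c) = (6*0)*c = 0*c = 0)
(k(-2)*27)*32 = (0*27)*32 = 0*32 = 0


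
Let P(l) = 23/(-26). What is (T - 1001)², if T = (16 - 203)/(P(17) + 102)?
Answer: 57446981761/57121 ≈ 1.0057e+6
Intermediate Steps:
P(l) = -23/26 (P(l) = 23*(-1/26) = -23/26)
T = -442/239 (T = (16 - 203)/(-23/26 + 102) = -187/2629/26 = -187*26/2629 = -442/239 ≈ -1.8494)
(T - 1001)² = (-442/239 - 1001)² = (-239681/239)² = 57446981761/57121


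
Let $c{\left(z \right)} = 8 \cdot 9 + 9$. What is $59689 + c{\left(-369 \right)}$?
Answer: $59770$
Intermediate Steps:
$c{\left(z \right)} = 81$ ($c{\left(z \right)} = 72 + 9 = 81$)
$59689 + c{\left(-369 \right)} = 59689 + 81 = 59770$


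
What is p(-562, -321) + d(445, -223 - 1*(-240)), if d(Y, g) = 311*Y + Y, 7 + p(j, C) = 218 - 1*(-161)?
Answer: 139212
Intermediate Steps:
p(j, C) = 372 (p(j, C) = -7 + (218 - 1*(-161)) = -7 + (218 + 161) = -7 + 379 = 372)
d(Y, g) = 312*Y
p(-562, -321) + d(445, -223 - 1*(-240)) = 372 + 312*445 = 372 + 138840 = 139212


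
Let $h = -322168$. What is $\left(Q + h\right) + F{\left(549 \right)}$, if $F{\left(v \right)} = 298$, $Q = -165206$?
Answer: $-487076$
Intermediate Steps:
$\left(Q + h\right) + F{\left(549 \right)} = \left(-165206 - 322168\right) + 298 = -487374 + 298 = -487076$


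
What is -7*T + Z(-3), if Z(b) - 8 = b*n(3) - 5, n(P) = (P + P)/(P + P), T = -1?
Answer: 7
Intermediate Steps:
n(P) = 1 (n(P) = (2*P)/((2*P)) = (2*P)*(1/(2*P)) = 1)
Z(b) = 3 + b (Z(b) = 8 + (b*1 - 5) = 8 + (b - 5) = 8 + (-5 + b) = 3 + b)
-7*T + Z(-3) = -7*(-1) + (3 - 3) = 7 + 0 = 7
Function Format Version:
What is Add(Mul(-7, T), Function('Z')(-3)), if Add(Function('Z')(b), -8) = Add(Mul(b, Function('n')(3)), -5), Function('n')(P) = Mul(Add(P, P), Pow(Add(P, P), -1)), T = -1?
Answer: 7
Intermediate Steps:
Function('n')(P) = 1 (Function('n')(P) = Mul(Mul(2, P), Pow(Mul(2, P), -1)) = Mul(Mul(2, P), Mul(Rational(1, 2), Pow(P, -1))) = 1)
Function('Z')(b) = Add(3, b) (Function('Z')(b) = Add(8, Add(Mul(b, 1), -5)) = Add(8, Add(b, -5)) = Add(8, Add(-5, b)) = Add(3, b))
Add(Mul(-7, T), Function('Z')(-3)) = Add(Mul(-7, -1), Add(3, -3)) = Add(7, 0) = 7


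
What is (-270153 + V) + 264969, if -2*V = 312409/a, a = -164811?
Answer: -1708448039/329622 ≈ -5183.1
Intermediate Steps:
V = 312409/329622 (V = -312409/(2*(-164811)) = -312409*(-1)/(2*164811) = -½*(-312409/164811) = 312409/329622 ≈ 0.94778)
(-270153 + V) + 264969 = (-270153 + 312409/329622) + 264969 = -89048059757/329622 + 264969 = -1708448039/329622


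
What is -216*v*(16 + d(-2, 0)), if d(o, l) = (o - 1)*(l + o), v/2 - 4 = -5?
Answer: 9504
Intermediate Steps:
v = -2 (v = 8 + 2*(-5) = 8 - 10 = -2)
d(o, l) = (-1 + o)*(l + o)
-216*v*(16 + d(-2, 0)) = -(-432)*(16 + ((-2)**2 - 1*0 - 1*(-2) + 0*(-2))) = -(-432)*(16 + (4 + 0 + 2 + 0)) = -(-432)*(16 + 6) = -(-432)*22 = -216*(-44) = 9504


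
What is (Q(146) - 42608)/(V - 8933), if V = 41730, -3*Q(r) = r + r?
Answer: -128116/98391 ≈ -1.3021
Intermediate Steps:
Q(r) = -2*r/3 (Q(r) = -(r + r)/3 = -2*r/3)
(Q(146) - 42608)/(V - 8933) = (-⅔*146 - 42608)/(41730 - 8933) = (-292/3 - 42608)/32797 = -128116/3*1/32797 = -128116/98391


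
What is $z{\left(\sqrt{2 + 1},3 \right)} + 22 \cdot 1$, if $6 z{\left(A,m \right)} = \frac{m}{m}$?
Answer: $\frac{133}{6} \approx 22.167$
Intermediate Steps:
$z{\left(A,m \right)} = \frac{1}{6}$ ($z{\left(A,m \right)} = \frac{m \frac{1}{m}}{6} = \frac{1}{6} \cdot 1 = \frac{1}{6}$)
$z{\left(\sqrt{2 + 1},3 \right)} + 22 \cdot 1 = \frac{1}{6} + 22 \cdot 1 = \frac{1}{6} + 22 = \frac{133}{6}$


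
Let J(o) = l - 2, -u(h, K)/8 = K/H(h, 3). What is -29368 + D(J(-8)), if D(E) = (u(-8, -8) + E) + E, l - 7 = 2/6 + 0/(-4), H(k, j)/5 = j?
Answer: -440296/15 ≈ -29353.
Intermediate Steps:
H(k, j) = 5*j
l = 22/3 (l = 7 + (2/6 + 0/(-4)) = 7 + (2*(1/6) + 0*(-1/4)) = 7 + (1/3 + 0) = 7 + 1/3 = 22/3 ≈ 7.3333)
u(h, K) = -8*K/15 (u(h, K) = -8*K/(5*3) = -8*K/15)
J(o) = 16/3 (J(o) = 22/3 - 2 = 16/3)
D(E) = 64/15 + 2*E (D(E) = (-8/15*(-8) + E) + E = (64/15 + E) + E = 64/15 + 2*E)
-29368 + D(J(-8)) = -29368 + (64/15 + 2*(16/3)) = -29368 + (64/15 + 32/3) = -29368 + 224/15 = -440296/15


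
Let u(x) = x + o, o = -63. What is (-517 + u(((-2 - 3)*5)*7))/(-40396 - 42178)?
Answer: 755/82574 ≈ 0.0091433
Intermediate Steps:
u(x) = -63 + x (u(x) = x - 63 = -63 + x)
(-517 + u(((-2 - 3)*5)*7))/(-40396 - 42178) = (-517 + (-63 + ((-2 - 3)*5)*7))/(-40396 - 42178) = (-517 + (-63 - 5*5*7))/(-82574) = (-517 + (-63 - 25*7))*(-1/82574) = (-517 + (-63 - 175))*(-1/82574) = (-517 - 238)*(-1/82574) = -755*(-1/82574) = 755/82574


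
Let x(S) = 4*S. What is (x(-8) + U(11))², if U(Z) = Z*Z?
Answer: 7921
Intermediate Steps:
U(Z) = Z²
(x(-8) + U(11))² = (4*(-8) + 11²)² = (-32 + 121)² = 89² = 7921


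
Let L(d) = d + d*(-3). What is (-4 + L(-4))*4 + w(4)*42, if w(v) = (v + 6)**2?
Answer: 4216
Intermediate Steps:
L(d) = -2*d (L(d) = d - 3*d = -2*d)
w(v) = (6 + v)**2
(-4 + L(-4))*4 + w(4)*42 = (-4 - 2*(-4))*4 + (6 + 4)**2*42 = (-4 + 8)*4 + 10**2*42 = 4*4 + 100*42 = 16 + 4200 = 4216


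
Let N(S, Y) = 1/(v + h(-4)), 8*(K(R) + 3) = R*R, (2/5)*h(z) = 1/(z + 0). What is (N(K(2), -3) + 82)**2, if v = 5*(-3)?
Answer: 104898564/15625 ≈ 6713.5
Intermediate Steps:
v = -15
h(z) = 5/(2*z) (h(z) = 5/(2*(z + 0)) = 5/(2*z))
K(R) = -3 + R**2/8 (K(R) = -3 + (R*R)/8 = -3 + R**2/8)
N(S, Y) = -8/125 (N(S, Y) = 1/(-15 + (5/2)/(-4)) = 1/(-15 + (5/2)*(-1/4)) = 1/(-15 - 5/8) = 1/(-125/8) = -8/125)
(N(K(2), -3) + 82)**2 = (-8/125 + 82)**2 = (10242/125)**2 = 104898564/15625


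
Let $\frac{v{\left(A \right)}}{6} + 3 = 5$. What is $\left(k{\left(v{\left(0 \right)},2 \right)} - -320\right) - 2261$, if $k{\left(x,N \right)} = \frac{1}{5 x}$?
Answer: $- \frac{116459}{60} \approx -1941.0$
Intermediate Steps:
$v{\left(A \right)} = 12$ ($v{\left(A \right)} = -18 + 6 \cdot 5 = -18 + 30 = 12$)
$k{\left(x,N \right)} = \frac{1}{5 x}$
$\left(k{\left(v{\left(0 \right)},2 \right)} - -320\right) - 2261 = \left(\frac{1}{5 \cdot 12} - -320\right) - 2261 = \left(\frac{1}{5} \cdot \frac{1}{12} + 320\right) - 2261 = \left(\frac{1}{60} + 320\right) - 2261 = \frac{19201}{60} - 2261 = - \frac{116459}{60}$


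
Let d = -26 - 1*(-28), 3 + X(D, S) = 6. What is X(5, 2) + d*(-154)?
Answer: -305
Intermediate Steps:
X(D, S) = 3 (X(D, S) = -3 + 6 = 3)
d = 2 (d = -26 + 28 = 2)
X(5, 2) + d*(-154) = 3 + 2*(-154) = 3 - 308 = -305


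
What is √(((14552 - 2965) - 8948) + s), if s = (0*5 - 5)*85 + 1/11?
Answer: √267905/11 ≈ 47.054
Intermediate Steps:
s = -4674/11 (s = (0 - 5)*85 + 1/11 = -5*85 + 1/11 = -425 + 1/11 = -4674/11 ≈ -424.91)
√(((14552 - 2965) - 8948) + s) = √(((14552 - 2965) - 8948) - 4674/11) = √((11587 - 8948) - 4674/11) = √(2639 - 4674/11) = √(24355/11) = √267905/11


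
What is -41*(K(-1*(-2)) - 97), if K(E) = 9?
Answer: 3608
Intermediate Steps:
-41*(K(-1*(-2)) - 97) = -41*(9 - 97) = -41*(-88) = 3608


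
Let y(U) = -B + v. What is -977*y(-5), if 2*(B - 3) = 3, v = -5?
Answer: 18563/2 ≈ 9281.5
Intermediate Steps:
B = 9/2 (B = 3 + (½)*3 = 3 + 3/2 = 9/2 ≈ 4.5000)
y(U) = -19/2 (y(U) = -1*9/2 - 5 = -9/2 - 5 = -19/2)
-977*y(-5) = -977*(-19/2) = 18563/2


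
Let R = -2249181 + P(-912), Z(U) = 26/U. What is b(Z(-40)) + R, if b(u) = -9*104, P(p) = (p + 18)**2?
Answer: -1450881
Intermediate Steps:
P(p) = (18 + p)**2
b(u) = -936
R = -1449945 (R = -2249181 + (18 - 912)**2 = -2249181 + (-894)**2 = -2249181 + 799236 = -1449945)
b(Z(-40)) + R = -936 - 1449945 = -1450881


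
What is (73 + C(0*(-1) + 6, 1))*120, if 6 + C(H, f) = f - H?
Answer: 7440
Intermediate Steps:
C(H, f) = -6 + f - H (C(H, f) = -6 + (f - H) = -6 + f - H)
(73 + C(0*(-1) + 6, 1))*120 = (73 + (-6 + 1 - (0*(-1) + 6)))*120 = (73 + (-6 + 1 - (0 + 6)))*120 = (73 + (-6 + 1 - 1*6))*120 = (73 + (-6 + 1 - 6))*120 = (73 - 11)*120 = 62*120 = 7440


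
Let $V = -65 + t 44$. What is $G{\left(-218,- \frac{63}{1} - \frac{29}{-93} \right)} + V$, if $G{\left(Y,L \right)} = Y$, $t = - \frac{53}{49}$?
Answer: $- \frac{16199}{49} \approx -330.59$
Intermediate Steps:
$t = - \frac{53}{49}$ ($t = \left(-53\right) \frac{1}{49} = - \frac{53}{49} \approx -1.0816$)
$V = - \frac{5517}{49}$ ($V = -65 - \frac{2332}{49} = - \frac{5517}{49} \approx -112.59$)
$G{\left(-218,- \frac{63}{1} - \frac{29}{-93} \right)} + V = -218 - \frac{5517}{49} = - \frac{16199}{49}$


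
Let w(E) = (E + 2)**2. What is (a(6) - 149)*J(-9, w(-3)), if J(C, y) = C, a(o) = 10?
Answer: 1251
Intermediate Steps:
w(E) = (2 + E)**2
(a(6) - 149)*J(-9, w(-3)) = (10 - 149)*(-9) = -139*(-9) = 1251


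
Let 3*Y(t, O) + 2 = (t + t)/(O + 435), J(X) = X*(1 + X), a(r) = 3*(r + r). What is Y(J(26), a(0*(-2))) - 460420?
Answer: -200282522/435 ≈ -4.6042e+5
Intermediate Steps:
a(r) = 6*r (a(r) = 3*(2*r) = 6*r)
Y(t, O) = -2/3 + 2*t/(3*(435 + O)) (Y(t, O) = -2/3 + ((t + t)/(O + 435))/3 = -2/3 + ((2*t)/(435 + O))/3 = -2/3 + (2*t/(435 + O))/3 = -2/3 + 2*t/(3*(435 + O)))
Y(J(26), a(0*(-2))) - 460420 = 2*(-435 + 26*(1 + 26) - 6*0*(-2))/(3*(435 + 6*(0*(-2)))) - 460420 = 2*(-435 + 26*27 - 6*0)/(3*(435 + 6*0)) - 460420 = 2*(-435 + 702 - 1*0)/(3*(435 + 0)) - 460420 = (2/3)*(-435 + 702 + 0)/435 - 460420 = (2/3)*(1/435)*267 - 460420 = 178/435 - 460420 = -200282522/435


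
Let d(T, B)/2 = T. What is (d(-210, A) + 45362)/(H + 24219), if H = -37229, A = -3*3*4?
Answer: -22471/6505 ≈ -3.4544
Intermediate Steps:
A = -36 (A = -9*4 = -36)
d(T, B) = 2*T
(d(-210, A) + 45362)/(H + 24219) = (2*(-210) + 45362)/(-37229 + 24219) = (-420 + 45362)/(-13010) = 44942*(-1/13010) = -22471/6505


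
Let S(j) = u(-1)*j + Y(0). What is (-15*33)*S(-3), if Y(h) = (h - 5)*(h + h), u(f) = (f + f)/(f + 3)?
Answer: -1485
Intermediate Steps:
u(f) = 2*f/(3 + f) (u(f) = (2*f)/(3 + f) = 2*f/(3 + f))
Y(h) = 2*h*(-5 + h) (Y(h) = (-5 + h)*(2*h) = 2*h*(-5 + h))
S(j) = -j (S(j) = (2*(-1)/(3 - 1))*j + 2*0*(-5 + 0) = (2*(-1)/2)*j + 2*0*(-5) = (2*(-1)*(1/2))*j + 0 = -j + 0 = -j)
(-15*33)*S(-3) = (-15*33)*(-1*(-3)) = -495*3 = -1485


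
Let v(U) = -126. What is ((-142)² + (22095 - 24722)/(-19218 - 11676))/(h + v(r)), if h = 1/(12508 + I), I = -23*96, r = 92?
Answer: -3208188601450/20047101153 ≈ -160.03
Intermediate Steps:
I = -2208
h = 1/10300 (h = 1/(12508 - 2208) = 1/10300 ≈ 9.7087e-5)
((-142)² + (22095 - 24722)/(-19218 - 11676))/(h + v(r)) = ((-142)² + (22095 - 24722)/(-19218 - 11676))/(1/10300 - 126) = (20164 - 2627/(-30894))/(-1297799/10300) = (20164 - 2627*(-1/30894))*(-10300/1297799) = (20164 + 2627/30894)*(-10300/1297799) = (622949243/30894)*(-10300/1297799) = -3208188601450/20047101153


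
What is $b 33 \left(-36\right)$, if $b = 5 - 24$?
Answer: $22572$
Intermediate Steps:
$b = -19$ ($b = 5 - 24 = -19$)
$b 33 \left(-36\right) = \left(-19\right) 33 \left(-36\right) = \left(-627\right) \left(-36\right) = 22572$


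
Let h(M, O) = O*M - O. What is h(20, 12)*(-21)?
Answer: -4788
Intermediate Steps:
h(M, O) = -O + M*O (h(M, O) = M*O - O = -O + M*O)
h(20, 12)*(-21) = (12*(-1 + 20))*(-21) = (12*19)*(-21) = 228*(-21) = -4788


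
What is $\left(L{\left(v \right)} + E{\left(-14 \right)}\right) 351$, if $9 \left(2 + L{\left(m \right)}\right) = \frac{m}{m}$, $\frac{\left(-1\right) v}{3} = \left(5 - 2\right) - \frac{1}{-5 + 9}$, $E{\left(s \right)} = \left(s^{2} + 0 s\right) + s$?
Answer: $63219$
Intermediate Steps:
$E{\left(s \right)} = s + s^{2}$ ($E{\left(s \right)} = \left(s^{2} + 0\right) + s = s^{2} + s = s + s^{2}$)
$v = - \frac{33}{4}$ ($v = - 3 \left(\left(5 - 2\right) - \frac{1}{-5 + 9}\right) = - 3 \left(3 - \frac{1}{4}\right) = \left(-3\right) \frac{11}{4} = - \frac{33}{4} \approx -8.25$)
$L{\left(m \right)} = - \frac{17}{9}$ ($L{\left(m \right)} = -2 + \frac{m \frac{1}{m}}{9} = -2 + \frac{1}{9} \cdot 1 = -2 + \frac{1}{9} = - \frac{17}{9}$)
$\left(L{\left(v \right)} + E{\left(-14 \right)}\right) 351 = \left(- \frac{17}{9} - 14 \left(1 - 14\right)\right) 351 = \left(- \frac{17}{9} - -182\right) 351 = \left(- \frac{17}{9} + 182\right) 351 = \frac{1621}{9} \cdot 351 = 63219$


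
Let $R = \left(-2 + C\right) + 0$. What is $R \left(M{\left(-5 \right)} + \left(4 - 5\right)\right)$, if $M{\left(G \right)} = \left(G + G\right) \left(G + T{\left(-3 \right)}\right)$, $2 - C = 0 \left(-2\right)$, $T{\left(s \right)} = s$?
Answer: $0$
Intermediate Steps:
$C = 2$ ($C = 2 - 0 \left(-2\right) = 2 - 0 = 2 + 0 = 2$)
$M{\left(G \right)} = 2 G \left(-3 + G\right)$ ($M{\left(G \right)} = \left(G + G\right) \left(G - 3\right) = 2 G \left(-3 + G\right)$)
$R = 0$ ($R = \left(-2 + 2\right) + 0 = 0 + 0 = 0$)
$R \left(M{\left(-5 \right)} + \left(4 - 5\right)\right) = 0 \left(2 \left(-5\right) \left(-3 - 5\right) + \left(4 - 5\right)\right) = 0 \left(2 \left(-5\right) \left(-8\right) - 1\right) = 0 \left(80 - 1\right) = 0 \cdot 79 = 0$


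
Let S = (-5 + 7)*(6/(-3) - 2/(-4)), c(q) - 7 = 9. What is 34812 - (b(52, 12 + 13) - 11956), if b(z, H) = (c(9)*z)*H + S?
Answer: 25971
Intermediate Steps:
c(q) = 16 (c(q) = 7 + 9 = 16)
S = -3 (S = 2*(6*(-⅓) - 2*(-¼)) = 2*(-2 + ½) = 2*(-3/2) = -3)
b(z, H) = -3 + 16*H*z (b(z, H) = (16*z)*H - 3 = 16*H*z - 3 = -3 + 16*H*z)
34812 - (b(52, 12 + 13) - 11956) = 34812 - ((-3 + 16*(12 + 13)*52) - 11956) = 34812 - ((-3 + 16*25*52) - 11956) = 34812 - ((-3 + 20800) - 11956) = 34812 - (20797 - 11956) = 34812 - 1*8841 = 34812 - 8841 = 25971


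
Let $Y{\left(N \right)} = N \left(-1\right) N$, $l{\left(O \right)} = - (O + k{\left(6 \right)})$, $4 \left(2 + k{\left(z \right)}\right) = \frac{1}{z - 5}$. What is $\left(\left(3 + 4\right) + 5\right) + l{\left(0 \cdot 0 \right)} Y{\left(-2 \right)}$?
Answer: $5$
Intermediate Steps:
$k{\left(z \right)} = -2 + \frac{1}{4 \left(-5 + z\right)}$ ($k{\left(z \right)} = -2 + \frac{1}{4 \left(z - 5\right)} = -2 + \frac{1}{4 \left(-5 + z\right)}$)
$l{\left(O \right)} = \frac{7}{4} - O$ ($l{\left(O \right)} = - (O + \frac{41 - 48}{4 \left(-5 + 6\right)}) = - (O + \frac{41 - 48}{4 \cdot 1}) = - (O + \frac{1}{4} \cdot 1 \left(-7\right)) = - (O - \frac{7}{4}) = - (- \frac{7}{4} + O) = \frac{7}{4} - O$)
$Y{\left(N \right)} = - N^{2}$ ($Y{\left(N \right)} = - N N = - N^{2}$)
$\left(\left(3 + 4\right) + 5\right) + l{\left(0 \cdot 0 \right)} Y{\left(-2 \right)} = \left(\left(3 + 4\right) + 5\right) + \left(\frac{7}{4} - 0 \cdot 0\right) \left(- \left(-2\right)^{2}\right) = \left(7 + 5\right) + \left(\frac{7}{4} - 0\right) \left(\left(-1\right) 4\right) = 12 + \left(\frac{7}{4} + 0\right) \left(-4\right) = 12 + \frac{7}{4} \left(-4\right) = 12 - 7 = 5$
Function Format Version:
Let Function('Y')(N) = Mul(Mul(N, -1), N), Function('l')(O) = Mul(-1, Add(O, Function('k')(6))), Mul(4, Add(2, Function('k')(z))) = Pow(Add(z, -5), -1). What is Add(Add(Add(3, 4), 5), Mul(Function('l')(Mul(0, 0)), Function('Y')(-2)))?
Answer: 5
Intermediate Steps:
Function('k')(z) = Add(-2, Mul(Rational(1, 4), Pow(Add(-5, z), -1))) (Function('k')(z) = Add(-2, Mul(Rational(1, 4), Pow(Add(z, -5), -1))) = Add(-2, Mul(Rational(1, 4), Pow(Add(-5, z), -1))))
Function('l')(O) = Add(Rational(7, 4), Mul(-1, O)) (Function('l')(O) = Mul(-1, Add(O, Mul(Rational(1, 4), Pow(Add(-5, 6), -1), Add(41, Mul(-8, 6))))) = Mul(-1, Add(O, Mul(Rational(1, 4), Pow(1, -1), Add(41, -48)))) = Mul(-1, Add(O, Mul(Rational(1, 4), 1, -7))) = Mul(-1, Add(O, Rational(-7, 4))) = Mul(-1, Add(Rational(-7, 4), O)) = Add(Rational(7, 4), Mul(-1, O)))
Function('Y')(N) = Mul(-1, Pow(N, 2)) (Function('Y')(N) = Mul(Mul(-1, N), N) = Mul(-1, Pow(N, 2)))
Add(Add(Add(3, 4), 5), Mul(Function('l')(Mul(0, 0)), Function('Y')(-2))) = Add(Add(Add(3, 4), 5), Mul(Add(Rational(7, 4), Mul(-1, Mul(0, 0))), Mul(-1, Pow(-2, 2)))) = Add(Add(7, 5), Mul(Add(Rational(7, 4), Mul(-1, 0)), Mul(-1, 4))) = Add(12, Mul(Add(Rational(7, 4), 0), -4)) = Add(12, Mul(Rational(7, 4), -4)) = Add(12, -7) = 5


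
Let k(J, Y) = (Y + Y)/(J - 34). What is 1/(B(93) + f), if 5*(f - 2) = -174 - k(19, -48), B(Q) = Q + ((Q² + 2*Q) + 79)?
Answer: 25/224323 ≈ 0.00011145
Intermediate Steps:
k(J, Y) = 2*Y/(-34 + J) (k(J, Y) = (2*Y)/(-34 + J) = 2*Y/(-34 + J))
B(Q) = 79 + Q² + 3*Q (B(Q) = Q + (79 + Q² + 2*Q) = 79 + Q² + 3*Q)
f = -852/25 (f = 2 + (-174 - 2*(-48)/(-34 + 19))/5 = 2 + (-174 - 2*(-48)/(-15))/5 = 2 + (-174 - 2*(-48)*(-1)/15)/5 = 2 + (-174 - 1*32/5)/5 = 2 + (-174 - 32/5)/5 = 2 + (⅕)*(-902/5) = 2 - 902/25 = -852/25 ≈ -34.080)
1/(B(93) + f) = 1/((79 + 93² + 3*93) - 852/25) = 1/((79 + 8649 + 279) - 852/25) = 1/(9007 - 852/25) = 1/(224323/25) = 25/224323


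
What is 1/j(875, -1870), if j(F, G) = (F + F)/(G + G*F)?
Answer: -163812/175 ≈ -936.07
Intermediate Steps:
j(F, G) = 2*F/(G + F*G) (j(F, G) = (2*F)/(G + F*G) = 2*F/(G + F*G))
1/j(875, -1870) = 1/(2*875/(-1870*(1 + 875))) = 1/(2*875*(-1/1870)/876) = 1/(2*875*(-1/1870)*(1/876)) = 1/(-175/163812) = -163812/175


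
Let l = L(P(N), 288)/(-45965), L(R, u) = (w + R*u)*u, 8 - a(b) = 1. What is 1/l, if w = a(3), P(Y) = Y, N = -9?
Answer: 9193/148896 ≈ 0.061741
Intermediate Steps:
a(b) = 7 (a(b) = 8 - 1*1 = 8 - 1 = 7)
w = 7
L(R, u) = u*(7 + R*u) (L(R, u) = (7 + R*u)*u = u*(7 + R*u))
l = 148896/9193 (l = (288*(7 - 9*288))/(-45965) = (288*(7 - 2592))*(-1/45965) = (288*(-2585))*(-1/45965) = -744480*(-1/45965) = 148896/9193 ≈ 16.197)
1/l = 1/(148896/9193) = 9193/148896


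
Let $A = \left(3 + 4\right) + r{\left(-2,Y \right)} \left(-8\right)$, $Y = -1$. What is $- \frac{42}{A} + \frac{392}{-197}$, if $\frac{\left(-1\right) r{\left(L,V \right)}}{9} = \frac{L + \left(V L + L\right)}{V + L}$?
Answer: $- \frac{29834}{10835} \approx -2.7535$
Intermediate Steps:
$r{\left(L,V \right)} = - \frac{9 \left(2 L + L V\right)}{L + V}$ ($r{\left(L,V \right)} = - 9 \frac{L + \left(V L + L\right)}{V + L} = - 9 \frac{L + \left(L V + L\right)}{L + V} = - 9 \frac{L + \left(L + L V\right)}{L + V} = - 9 \frac{2 L + L V}{L + V} = - \frac{9 \left(2 L + L V\right)}{L + V}$)
$A = 55$ ($A = \left(3 + 4\right) + \left(-9\right) \left(-2\right) \frac{1}{-2 - 1} \left(2 - 1\right) \left(-8\right) = 7 + \left(-9\right) \left(-2\right) \frac{1}{-3} \cdot 1 \left(-8\right) = 7 + \left(-9\right) \left(-2\right) \left(- \frac{1}{3}\right) 1 \left(-8\right) = 7 - -48 = 7 + 48 = 55$)
$- \frac{42}{A} + \frac{392}{-197} = - \frac{42}{55} + \frac{392}{-197} = \left(-42\right) \frac{1}{55} + 392 \left(- \frac{1}{197}\right) = - \frac{42}{55} - \frac{392}{197} = - \frac{29834}{10835}$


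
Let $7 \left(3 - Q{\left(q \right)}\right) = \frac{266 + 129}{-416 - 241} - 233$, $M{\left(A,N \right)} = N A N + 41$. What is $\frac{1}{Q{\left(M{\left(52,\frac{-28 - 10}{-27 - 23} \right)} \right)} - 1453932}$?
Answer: $- \frac{4599}{6686465995} \approx -6.8781 \cdot 10^{-7}$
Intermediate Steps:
$M{\left(A,N \right)} = 41 + A N^{2}$ ($M{\left(A,N \right)} = A N N + 41 = A N^{2} + 41 = 41 + A N^{2}$)
$Q{\left(q \right)} = \frac{167273}{4599}$ ($Q{\left(q \right)} = 3 - \frac{\frac{266 + 129}{-416 - 241} - 233}{7} = 3 - \frac{\frac{395}{-657} - 233}{7} = 3 - \frac{395 \left(- \frac{1}{657}\right) - 233}{7} = 3 - \frac{- \frac{395}{657} - 233}{7} = 3 - - \frac{153476}{4599} = 3 + \frac{153476}{4599} = \frac{167273}{4599}$)
$\frac{1}{Q{\left(M{\left(52,\frac{-28 - 10}{-27 - 23} \right)} \right)} - 1453932} = \frac{1}{\frac{167273}{4599} - 1453932} = \frac{1}{- \frac{6686465995}{4599}} = - \frac{4599}{6686465995}$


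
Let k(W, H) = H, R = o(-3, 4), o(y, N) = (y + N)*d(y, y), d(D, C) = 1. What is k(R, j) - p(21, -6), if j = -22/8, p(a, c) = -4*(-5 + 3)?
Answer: -43/4 ≈ -10.750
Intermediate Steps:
p(a, c) = 8 (p(a, c) = -4*(-2) = 8)
o(y, N) = N + y (o(y, N) = (y + N)*1 = (N + y)*1 = N + y)
j = -11/4 (j = -22*1/8 = -11/4 ≈ -2.7500)
R = 1 (R = 4 - 3 = 1)
k(R, j) - p(21, -6) = -11/4 - 1*8 = -11/4 - 8 = -43/4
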